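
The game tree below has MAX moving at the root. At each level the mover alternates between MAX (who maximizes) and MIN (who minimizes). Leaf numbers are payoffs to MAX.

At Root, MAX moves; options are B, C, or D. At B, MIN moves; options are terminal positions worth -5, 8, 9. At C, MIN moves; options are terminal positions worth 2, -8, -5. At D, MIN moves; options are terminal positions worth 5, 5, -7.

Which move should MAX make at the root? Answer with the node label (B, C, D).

B

B (MIN): min(-5, 8, 9) = -5
C (MIN): min(2, -8, -5) = -8
D (MIN): min(5, 5, -7) = -7
Root (MAX): max(-5, -8, -7) = -5
MAX picks the child with the highest value: B (value -5).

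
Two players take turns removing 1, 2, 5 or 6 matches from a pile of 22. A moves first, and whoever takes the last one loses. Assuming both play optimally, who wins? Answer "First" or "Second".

i:   0  1  2  3  4  5  6  7  8  9 10 11 12 13 14 15 16 17 18 19 20 21 22
     W  L  W  W  L  W  W  W  L  W  W  L  W  W  W  L  W  W  L  W  W  W  L
Position 22 is L, so the second player wins.

Second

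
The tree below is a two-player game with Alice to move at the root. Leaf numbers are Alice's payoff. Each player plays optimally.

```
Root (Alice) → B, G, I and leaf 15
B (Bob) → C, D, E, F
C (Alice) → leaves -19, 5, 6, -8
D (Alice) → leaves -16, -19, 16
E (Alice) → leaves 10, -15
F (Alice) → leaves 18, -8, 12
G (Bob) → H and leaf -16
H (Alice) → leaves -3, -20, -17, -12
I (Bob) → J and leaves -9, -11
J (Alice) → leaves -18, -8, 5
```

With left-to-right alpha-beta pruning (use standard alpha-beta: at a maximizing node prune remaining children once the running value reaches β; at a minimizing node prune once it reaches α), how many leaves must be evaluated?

C [α=-∞,β=+∞]: v=6
D [α=-∞,β=6]: v=16
E [α=-∞,β=6]: v=10 after child 1 ≥ β → β-cutoff, skip 1
F [α=-∞,β=6]: v=18 after child 1 ≥ β → β-cutoff, skip 2
B [α=-∞,β=+∞]: v=6
H [α=6,β=+∞]: v=-3
G [α=6,β=+∞]: v=-3 after child 1 ≤ α → α-cutoff, skip 1
J [α=6,β=+∞]: v=5
I [α=6,β=+∞]: v=5 after child 1 ≤ α → α-cutoff, skip 2
Root [α=-∞,β=+∞]: v=15
Leaves evaluated: 17 of 23.

17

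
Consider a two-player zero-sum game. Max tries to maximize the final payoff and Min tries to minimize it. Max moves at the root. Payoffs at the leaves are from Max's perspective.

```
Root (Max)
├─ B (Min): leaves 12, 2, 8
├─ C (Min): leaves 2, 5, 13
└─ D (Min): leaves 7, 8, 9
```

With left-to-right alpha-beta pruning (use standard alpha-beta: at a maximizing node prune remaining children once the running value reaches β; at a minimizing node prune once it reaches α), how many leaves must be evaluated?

B [α=-∞,β=+∞]: v=2
C [α=2,β=+∞]: v=2 after child 1 ≤ α → α-cutoff, skip 2
D [α=2,β=+∞]: v=7
Root [α=-∞,β=+∞]: v=7
Leaves evaluated: 7 of 9.

7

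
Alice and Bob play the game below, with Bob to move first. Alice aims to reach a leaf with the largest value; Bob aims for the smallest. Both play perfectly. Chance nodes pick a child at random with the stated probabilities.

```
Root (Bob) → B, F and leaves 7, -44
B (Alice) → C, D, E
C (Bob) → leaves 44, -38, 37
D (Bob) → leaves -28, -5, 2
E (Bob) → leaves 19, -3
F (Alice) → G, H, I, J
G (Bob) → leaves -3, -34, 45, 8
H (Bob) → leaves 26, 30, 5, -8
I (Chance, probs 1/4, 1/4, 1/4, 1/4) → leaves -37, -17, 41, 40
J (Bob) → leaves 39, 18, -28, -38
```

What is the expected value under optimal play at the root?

C (Bob): min(44, -38, 37) = -38
D (Bob): min(-28, -5, 2) = -28
E (Bob): min(19, -3) = -3
B (Alice): max(-38, -28, -3) = -3
G (Bob): min(-3, -34, 45, 8) = -34
H (Bob): min(26, 30, 5, -8) = -8
I (Chance): 1/4·-37 + 1/4·-17 + 1/4·41 + 1/4·40 = 6.75
J (Bob): min(39, 18, -28, -38) = -38
F (Alice): max(-34, -8, 6.75, -38) = 6.75
Root (Bob): min(-3, 6.75, 7, -44) = -44

-44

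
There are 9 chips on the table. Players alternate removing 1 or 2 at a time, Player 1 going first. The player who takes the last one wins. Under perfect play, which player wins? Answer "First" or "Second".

Mark each pile size as W (mover wins) or L (mover loses):
i:   0  1  2  3  4  5  6  7  8  9
     L  W  W  L  W  W  L  W  W  L
Position 9 is L, so the second player wins.

Second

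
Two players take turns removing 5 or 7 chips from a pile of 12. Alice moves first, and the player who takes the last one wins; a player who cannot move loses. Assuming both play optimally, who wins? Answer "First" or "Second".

i:   0  1  2  3  4  5  6  7  8  9 10 11 12
     L  L  L  L  L  W  W  W  W  W  W  W  L
Position 12 is L, so the second player wins.

Second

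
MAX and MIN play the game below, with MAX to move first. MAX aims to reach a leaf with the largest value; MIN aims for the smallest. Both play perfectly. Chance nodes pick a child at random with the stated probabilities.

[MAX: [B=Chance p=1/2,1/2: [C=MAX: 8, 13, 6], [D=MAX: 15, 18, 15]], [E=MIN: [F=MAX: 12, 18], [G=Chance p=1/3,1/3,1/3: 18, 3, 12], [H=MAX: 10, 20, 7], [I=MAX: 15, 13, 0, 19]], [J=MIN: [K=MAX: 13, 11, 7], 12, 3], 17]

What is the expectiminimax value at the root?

17

C (MAX): max(8, 13, 6) = 13
D (MAX): max(15, 18, 15) = 18
B (Chance): 1/2·13 + 1/2·18 = 15.5
F (MAX): max(12, 18) = 18
G (Chance): 1/3·18 + 1/3·3 + 1/3·12 = 11
H (MAX): max(10, 20, 7) = 20
I (MAX): max(15, 13, 0, 19) = 19
E (MIN): min(18, 11, 20, 19) = 11
K (MAX): max(13, 11, 7) = 13
J (MIN): min(13, 12, 3) = 3
Root (MAX): max(15.5, 11, 3, 17) = 17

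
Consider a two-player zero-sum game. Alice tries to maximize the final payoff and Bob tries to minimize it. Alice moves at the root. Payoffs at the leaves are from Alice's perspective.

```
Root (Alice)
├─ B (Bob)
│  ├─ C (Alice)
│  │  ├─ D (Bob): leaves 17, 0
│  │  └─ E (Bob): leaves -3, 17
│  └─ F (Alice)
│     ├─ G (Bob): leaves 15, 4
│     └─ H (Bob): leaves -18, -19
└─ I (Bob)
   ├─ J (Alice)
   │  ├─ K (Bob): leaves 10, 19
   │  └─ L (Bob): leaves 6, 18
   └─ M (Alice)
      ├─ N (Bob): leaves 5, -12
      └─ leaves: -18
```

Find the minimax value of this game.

D (Bob): min(17, 0) = 0
E (Bob): min(-3, 17) = -3
C (Alice): max(0, -3) = 0
G (Bob): min(15, 4) = 4
H (Bob): min(-18, -19) = -19
F (Alice): max(4, -19) = 4
B (Bob): min(0, 4) = 0
K (Bob): min(10, 19) = 10
L (Bob): min(6, 18) = 6
J (Alice): max(10, 6) = 10
N (Bob): min(5, -12) = -12
M (Alice): max(-12, -18) = -12
I (Bob): min(10, -12) = -12
Root (Alice): max(0, -12) = 0

0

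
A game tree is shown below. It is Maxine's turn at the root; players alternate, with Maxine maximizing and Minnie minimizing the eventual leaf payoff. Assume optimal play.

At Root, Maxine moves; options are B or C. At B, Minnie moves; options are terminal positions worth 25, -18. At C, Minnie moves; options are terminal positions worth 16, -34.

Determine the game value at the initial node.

-18

B (Minnie): min(25, -18) = -18
C (Minnie): min(16, -34) = -34
Root (Maxine): max(-18, -34) = -18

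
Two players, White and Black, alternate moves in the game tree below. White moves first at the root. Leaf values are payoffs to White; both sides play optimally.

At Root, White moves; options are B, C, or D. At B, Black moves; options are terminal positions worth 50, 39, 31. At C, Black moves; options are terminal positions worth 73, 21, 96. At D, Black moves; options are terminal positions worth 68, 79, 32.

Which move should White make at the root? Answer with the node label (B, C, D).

B (Black): min(50, 39, 31) = 31
C (Black): min(73, 21, 96) = 21
D (Black): min(68, 79, 32) = 32
Root (White): max(31, 21, 32) = 32
White picks the child with the highest value: D (value 32).

D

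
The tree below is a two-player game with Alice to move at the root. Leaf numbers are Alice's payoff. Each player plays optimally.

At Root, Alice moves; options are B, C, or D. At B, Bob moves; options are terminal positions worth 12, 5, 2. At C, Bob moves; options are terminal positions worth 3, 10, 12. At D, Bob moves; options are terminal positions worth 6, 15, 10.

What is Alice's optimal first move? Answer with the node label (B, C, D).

D

B (Bob): min(12, 5, 2) = 2
C (Bob): min(3, 10, 12) = 3
D (Bob): min(6, 15, 10) = 6
Root (Alice): max(2, 3, 6) = 6
Alice picks the child with the highest value: D (value 6).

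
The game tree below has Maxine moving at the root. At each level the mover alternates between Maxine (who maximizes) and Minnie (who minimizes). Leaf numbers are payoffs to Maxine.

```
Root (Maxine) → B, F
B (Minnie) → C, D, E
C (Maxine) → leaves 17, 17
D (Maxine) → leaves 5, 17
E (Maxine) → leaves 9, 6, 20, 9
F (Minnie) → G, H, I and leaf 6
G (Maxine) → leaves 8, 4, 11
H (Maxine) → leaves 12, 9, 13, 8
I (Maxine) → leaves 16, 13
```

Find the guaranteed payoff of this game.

17

C (Maxine): max(17, 17) = 17
D (Maxine): max(5, 17) = 17
E (Maxine): max(9, 6, 20, 9) = 20
B (Minnie): min(17, 17, 20) = 17
G (Maxine): max(8, 4, 11) = 11
H (Maxine): max(12, 9, 13, 8) = 13
I (Maxine): max(16, 13) = 16
F (Minnie): min(11, 13, 16, 6) = 6
Root (Maxine): max(17, 6) = 17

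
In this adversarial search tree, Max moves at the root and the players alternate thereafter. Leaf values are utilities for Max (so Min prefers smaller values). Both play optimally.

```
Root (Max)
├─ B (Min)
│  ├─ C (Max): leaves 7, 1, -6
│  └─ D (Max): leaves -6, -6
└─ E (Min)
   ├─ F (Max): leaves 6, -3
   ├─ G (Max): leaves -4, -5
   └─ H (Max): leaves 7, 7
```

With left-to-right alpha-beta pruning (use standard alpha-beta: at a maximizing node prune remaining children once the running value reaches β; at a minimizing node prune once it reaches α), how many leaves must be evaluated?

10

C [α=-∞,β=+∞]: v=7
D [α=-∞,β=7]: v=-6
B [α=-∞,β=+∞]: v=-6
F [α=-6,β=+∞]: v=6
G [α=-6,β=6]: v=-4
H [α=-6,β=-4]: v=7 after child 1 ≥ β → β-cutoff, skip 1
E [α=-6,β=+∞]: v=-4
Root [α=-∞,β=+∞]: v=-4
Leaves evaluated: 10 of 11.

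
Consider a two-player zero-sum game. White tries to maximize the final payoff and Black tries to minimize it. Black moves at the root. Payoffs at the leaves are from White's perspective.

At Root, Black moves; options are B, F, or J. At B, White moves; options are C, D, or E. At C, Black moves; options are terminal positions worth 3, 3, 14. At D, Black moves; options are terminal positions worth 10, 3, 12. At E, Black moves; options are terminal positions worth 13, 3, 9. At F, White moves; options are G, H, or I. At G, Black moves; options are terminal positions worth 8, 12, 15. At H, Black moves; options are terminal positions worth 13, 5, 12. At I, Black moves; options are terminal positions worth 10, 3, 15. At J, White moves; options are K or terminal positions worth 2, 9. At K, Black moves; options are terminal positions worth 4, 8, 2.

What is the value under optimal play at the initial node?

C (Black): min(3, 3, 14) = 3
D (Black): min(10, 3, 12) = 3
E (Black): min(13, 3, 9) = 3
B (White): max(3, 3, 3) = 3
G (Black): min(8, 12, 15) = 8
H (Black): min(13, 5, 12) = 5
I (Black): min(10, 3, 15) = 3
F (White): max(8, 5, 3) = 8
K (Black): min(4, 8, 2) = 2
J (White): max(2, 2, 9) = 9
Root (Black): min(3, 8, 9) = 3

3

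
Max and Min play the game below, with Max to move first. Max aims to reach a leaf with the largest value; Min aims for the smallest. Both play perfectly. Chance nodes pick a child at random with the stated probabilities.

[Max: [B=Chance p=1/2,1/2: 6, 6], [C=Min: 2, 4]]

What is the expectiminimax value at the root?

6

B (Chance): 1/2·6 + 1/2·6 = 6
C (Min): min(2, 4) = 2
Root (Max): max(6, 2) = 6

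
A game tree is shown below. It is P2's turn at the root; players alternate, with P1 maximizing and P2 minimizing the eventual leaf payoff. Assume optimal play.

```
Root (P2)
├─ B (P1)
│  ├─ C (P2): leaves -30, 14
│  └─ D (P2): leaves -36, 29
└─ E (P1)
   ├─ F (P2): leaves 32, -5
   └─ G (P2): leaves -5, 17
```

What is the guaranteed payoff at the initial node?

-30

C (P2): min(-30, 14) = -30
D (P2): min(-36, 29) = -36
B (P1): max(-30, -36) = -30
F (P2): min(32, -5) = -5
G (P2): min(-5, 17) = -5
E (P1): max(-5, -5) = -5
Root (P2): min(-30, -5) = -30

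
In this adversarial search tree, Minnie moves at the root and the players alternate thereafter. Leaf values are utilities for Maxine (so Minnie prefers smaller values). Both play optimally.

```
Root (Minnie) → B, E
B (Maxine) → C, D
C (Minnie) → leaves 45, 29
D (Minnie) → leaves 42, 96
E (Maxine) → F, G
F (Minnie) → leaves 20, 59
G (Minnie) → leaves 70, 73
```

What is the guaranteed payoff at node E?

70

F: min(20, 59) = 20
G: min(70, 73) = 70
E: max(20, 70) = 70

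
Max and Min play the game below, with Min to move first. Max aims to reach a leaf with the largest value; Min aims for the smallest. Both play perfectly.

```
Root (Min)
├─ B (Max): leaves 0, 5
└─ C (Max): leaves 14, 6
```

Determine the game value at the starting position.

B (Max): max(0, 5) = 5
C (Max): max(14, 6) = 14
Root (Min): min(5, 14) = 5

5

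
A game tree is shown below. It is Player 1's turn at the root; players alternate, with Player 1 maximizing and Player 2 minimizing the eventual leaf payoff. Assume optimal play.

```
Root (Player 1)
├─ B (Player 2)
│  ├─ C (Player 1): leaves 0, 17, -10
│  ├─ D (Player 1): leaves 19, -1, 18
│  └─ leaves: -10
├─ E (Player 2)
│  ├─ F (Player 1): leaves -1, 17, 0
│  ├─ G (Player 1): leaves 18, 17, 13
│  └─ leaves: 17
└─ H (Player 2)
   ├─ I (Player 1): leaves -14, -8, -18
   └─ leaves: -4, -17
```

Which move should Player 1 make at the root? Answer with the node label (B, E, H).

E

C (Player 1): max(0, 17, -10) = 17
D (Player 1): max(19, -1, 18) = 19
B (Player 2): min(17, 19, -10) = -10
F (Player 1): max(-1, 17, 0) = 17
G (Player 1): max(18, 17, 13) = 18
E (Player 2): min(17, 18, 17) = 17
I (Player 1): max(-14, -8, -18) = -8
H (Player 2): min(-8, -4, -17) = -17
Root (Player 1): max(-10, 17, -17) = 17
Player 1 picks the child with the highest value: E (value 17).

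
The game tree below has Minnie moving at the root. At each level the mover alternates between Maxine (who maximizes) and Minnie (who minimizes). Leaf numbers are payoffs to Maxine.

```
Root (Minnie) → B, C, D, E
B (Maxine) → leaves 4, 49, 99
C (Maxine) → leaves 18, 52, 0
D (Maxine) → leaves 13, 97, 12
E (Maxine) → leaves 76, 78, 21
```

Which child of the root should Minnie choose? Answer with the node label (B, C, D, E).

B (Maxine): max(4, 49, 99) = 99
C (Maxine): max(18, 52, 0) = 52
D (Maxine): max(13, 97, 12) = 97
E (Maxine): max(76, 78, 21) = 78
Root (Minnie): min(99, 52, 97, 78) = 52
Minnie picks the child with the lowest value: C (value 52).

C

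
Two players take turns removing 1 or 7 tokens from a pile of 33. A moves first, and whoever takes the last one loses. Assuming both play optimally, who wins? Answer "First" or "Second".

i:   0  1  2  3  4  5  6  7  8  9 10 11 12 13 14 15 16 17 18 19 20 21 22 23 24 25 26 27 28 29 30 31 32 33
     W  L  W  L  W  L  W  L  W  L  W  L  W  L  W  L  W  L  W  L  W  L  W  L  W  L  W  L  W  L  W  L  W  L
Position 33 is L, so the second player wins.

Second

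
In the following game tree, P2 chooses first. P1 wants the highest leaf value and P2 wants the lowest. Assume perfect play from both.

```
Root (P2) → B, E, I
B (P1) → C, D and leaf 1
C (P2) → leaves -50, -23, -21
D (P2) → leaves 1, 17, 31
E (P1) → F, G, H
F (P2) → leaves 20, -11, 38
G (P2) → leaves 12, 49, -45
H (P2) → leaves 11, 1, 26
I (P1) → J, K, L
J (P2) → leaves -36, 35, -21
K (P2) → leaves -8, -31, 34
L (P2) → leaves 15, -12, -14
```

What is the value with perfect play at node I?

J: min(-36, 35, -21) = -36
K: min(-8, -31, 34) = -31
L: min(15, -12, -14) = -14
I: max(-36, -31, -14) = -14

-14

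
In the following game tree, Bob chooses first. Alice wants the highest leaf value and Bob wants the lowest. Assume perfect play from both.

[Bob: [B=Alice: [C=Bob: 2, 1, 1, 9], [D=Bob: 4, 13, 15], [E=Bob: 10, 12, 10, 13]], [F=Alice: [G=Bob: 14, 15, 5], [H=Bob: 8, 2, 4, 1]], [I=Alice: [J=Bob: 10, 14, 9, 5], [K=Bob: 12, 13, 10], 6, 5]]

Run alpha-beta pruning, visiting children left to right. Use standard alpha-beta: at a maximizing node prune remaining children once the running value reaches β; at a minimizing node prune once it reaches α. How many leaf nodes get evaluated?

C [α=-∞,β=+∞]: v=1
D [α=1,β=+∞]: v=4
E [α=4,β=+∞]: v=10
B [α=-∞,β=+∞]: v=10
G [α=-∞,β=10]: v=5
H [α=5,β=10]: v=2 after child 2 ≤ α → α-cutoff, skip 2
F [α=-∞,β=10]: v=5
J [α=-∞,β=5]: v=5
I [α=-∞,β=5]: v=5 after child 1 ≥ β → β-cutoff, skip 3
Root [α=-∞,β=+∞]: v=5
Leaves evaluated: 20 of 27.

20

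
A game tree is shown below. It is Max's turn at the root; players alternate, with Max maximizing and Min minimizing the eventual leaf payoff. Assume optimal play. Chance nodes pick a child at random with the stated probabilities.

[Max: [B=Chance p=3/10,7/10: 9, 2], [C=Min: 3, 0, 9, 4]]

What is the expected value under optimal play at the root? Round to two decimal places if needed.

B (Chance): 3/10·9 + 7/10·2 = 4.1
C (Min): min(3, 0, 9, 4) = 0
Root (Max): max(4.1, 0) = 4.1

4.1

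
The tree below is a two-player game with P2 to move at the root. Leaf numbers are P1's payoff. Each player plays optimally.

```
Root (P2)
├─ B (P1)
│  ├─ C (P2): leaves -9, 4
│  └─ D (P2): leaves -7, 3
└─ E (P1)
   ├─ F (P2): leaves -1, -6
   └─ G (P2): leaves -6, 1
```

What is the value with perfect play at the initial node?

-7

C (P2): min(-9, 4) = -9
D (P2): min(-7, 3) = -7
B (P1): max(-9, -7) = -7
F (P2): min(-1, -6) = -6
G (P2): min(-6, 1) = -6
E (P1): max(-6, -6) = -6
Root (P2): min(-7, -6) = -7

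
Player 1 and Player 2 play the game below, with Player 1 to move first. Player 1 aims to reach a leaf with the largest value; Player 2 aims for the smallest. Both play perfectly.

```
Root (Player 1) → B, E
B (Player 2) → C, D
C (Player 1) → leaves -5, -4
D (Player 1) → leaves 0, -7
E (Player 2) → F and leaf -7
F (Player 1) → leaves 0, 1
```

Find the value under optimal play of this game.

C (Player 1): max(-5, -4) = -4
D (Player 1): max(0, -7) = 0
B (Player 2): min(-4, 0) = -4
F (Player 1): max(0, 1) = 1
E (Player 2): min(1, -7) = -7
Root (Player 1): max(-4, -7) = -4

-4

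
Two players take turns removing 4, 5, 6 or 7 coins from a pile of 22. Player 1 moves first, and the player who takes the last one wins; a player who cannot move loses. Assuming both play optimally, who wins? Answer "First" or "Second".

Second

W/L table (W = player to move can force a win):
i:   0  1  2  3  4  5  6  7  8  9 10 11 12 13 14 15 16 17 18 19 20 21 22
     L  L  L  L  W  W  W  W  W  W  W  L  L  L  L  W  W  W  W  W  W  W  L
Position 22 is L, so the second player wins.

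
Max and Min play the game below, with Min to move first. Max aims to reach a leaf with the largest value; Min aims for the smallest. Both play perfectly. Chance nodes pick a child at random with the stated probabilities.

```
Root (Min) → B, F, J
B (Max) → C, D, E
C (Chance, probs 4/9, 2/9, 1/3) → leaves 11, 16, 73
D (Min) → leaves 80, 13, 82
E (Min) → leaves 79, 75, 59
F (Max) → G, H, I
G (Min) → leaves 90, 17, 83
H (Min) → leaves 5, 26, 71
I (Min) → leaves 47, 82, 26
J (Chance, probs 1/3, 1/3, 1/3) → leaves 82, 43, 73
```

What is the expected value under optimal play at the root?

26

C (Chance): 4/9·11 + 2/9·16 + 1/3·73 = 32.78
D (Min): min(80, 13, 82) = 13
E (Min): min(79, 75, 59) = 59
B (Max): max(32.78, 13, 59) = 59
G (Min): min(90, 17, 83) = 17
H (Min): min(5, 26, 71) = 5
I (Min): min(47, 82, 26) = 26
F (Max): max(17, 5, 26) = 26
J (Chance): 1/3·82 + 1/3·43 + 1/3·73 = 66
Root (Min): min(59, 26, 66) = 26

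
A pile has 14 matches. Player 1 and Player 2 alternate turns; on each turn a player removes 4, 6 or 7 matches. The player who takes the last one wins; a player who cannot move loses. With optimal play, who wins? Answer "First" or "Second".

Mark each pile size as W (mover wins) or L (mover loses):
i:   0  1  2  3  4  5  6  7  8  9 10 11 12 13 14
     L  L  L  L  W  W  W  W  W  W  W  L  L  L  L
Position 14 is L, so the second player wins.

Second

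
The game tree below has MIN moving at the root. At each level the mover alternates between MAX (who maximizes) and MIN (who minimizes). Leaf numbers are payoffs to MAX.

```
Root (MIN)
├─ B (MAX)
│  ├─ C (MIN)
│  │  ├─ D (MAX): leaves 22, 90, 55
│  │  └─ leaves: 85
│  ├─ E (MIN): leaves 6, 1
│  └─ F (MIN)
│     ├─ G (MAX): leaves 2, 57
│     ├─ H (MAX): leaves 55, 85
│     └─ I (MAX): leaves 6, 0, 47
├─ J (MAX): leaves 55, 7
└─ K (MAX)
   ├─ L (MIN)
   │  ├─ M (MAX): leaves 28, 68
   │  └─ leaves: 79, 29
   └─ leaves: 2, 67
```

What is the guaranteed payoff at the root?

D (MAX): max(22, 90, 55) = 90
C (MIN): min(90, 85) = 85
E (MIN): min(6, 1) = 1
G (MAX): max(2, 57) = 57
H (MAX): max(55, 85) = 85
I (MAX): max(6, 0, 47) = 47
F (MIN): min(57, 85, 47) = 47
B (MAX): max(85, 1, 47) = 85
J (MAX): max(55, 7) = 55
M (MAX): max(28, 68) = 68
L (MIN): min(68, 79, 29) = 29
K (MAX): max(29, 2, 67) = 67
Root (MIN): min(85, 55, 67) = 55

55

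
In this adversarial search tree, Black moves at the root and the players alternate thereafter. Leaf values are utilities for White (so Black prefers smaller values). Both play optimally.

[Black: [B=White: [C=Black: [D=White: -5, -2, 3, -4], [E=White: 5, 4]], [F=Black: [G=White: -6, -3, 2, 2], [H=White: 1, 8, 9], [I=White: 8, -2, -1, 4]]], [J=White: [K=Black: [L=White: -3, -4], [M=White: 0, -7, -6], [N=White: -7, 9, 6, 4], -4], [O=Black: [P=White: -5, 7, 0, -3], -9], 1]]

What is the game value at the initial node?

1

D (White): max(-5, -2, 3, -4) = 3
E (White): max(5, 4) = 5
C (Black): min(3, 5) = 3
G (White): max(-6, -3, 2, 2) = 2
H (White): max(1, 8, 9) = 9
I (White): max(8, -2, -1, 4) = 8
F (Black): min(2, 9, 8) = 2
B (White): max(3, 2) = 3
L (White): max(-3, -4) = -3
M (White): max(0, -7, -6) = 0
N (White): max(-7, 9, 6, 4) = 9
K (Black): min(-3, 0, 9, -4) = -4
P (White): max(-5, 7, 0, -3) = 7
O (Black): min(7, -9) = -9
J (White): max(-4, -9, 1) = 1
Root (Black): min(3, 1) = 1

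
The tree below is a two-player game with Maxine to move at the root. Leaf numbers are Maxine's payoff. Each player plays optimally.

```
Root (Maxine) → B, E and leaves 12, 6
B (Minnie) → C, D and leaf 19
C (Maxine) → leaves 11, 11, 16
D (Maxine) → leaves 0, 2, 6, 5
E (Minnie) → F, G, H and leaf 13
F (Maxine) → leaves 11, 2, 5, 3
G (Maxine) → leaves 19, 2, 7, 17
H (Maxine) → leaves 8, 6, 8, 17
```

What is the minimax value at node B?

C: max(11, 11, 16) = 16
D: max(0, 2, 6, 5) = 6
B: min(16, 6, 19) = 6

6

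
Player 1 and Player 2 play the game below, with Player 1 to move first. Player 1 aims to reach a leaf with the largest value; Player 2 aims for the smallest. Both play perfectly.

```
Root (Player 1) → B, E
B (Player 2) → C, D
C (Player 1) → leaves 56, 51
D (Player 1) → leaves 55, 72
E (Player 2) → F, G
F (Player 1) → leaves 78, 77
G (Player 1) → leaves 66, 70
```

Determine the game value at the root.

C (Player 1): max(56, 51) = 56
D (Player 1): max(55, 72) = 72
B (Player 2): min(56, 72) = 56
F (Player 1): max(78, 77) = 78
G (Player 1): max(66, 70) = 70
E (Player 2): min(78, 70) = 70
Root (Player 1): max(56, 70) = 70

70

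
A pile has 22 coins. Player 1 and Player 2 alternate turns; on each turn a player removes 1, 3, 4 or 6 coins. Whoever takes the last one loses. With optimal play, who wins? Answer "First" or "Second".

Second

Positions where the player to move wins (W) vs loses (L):
i:   0  1  2  3  4  5  6  7  8  9 10 11 12 13 14 15 16 17 18 19 20 21 22
     W  L  W  L  W  W  W  W  L  W  L  W  W  W  W  L  W  L  W  W  W  W  L
Position 22 is L, so the second player wins.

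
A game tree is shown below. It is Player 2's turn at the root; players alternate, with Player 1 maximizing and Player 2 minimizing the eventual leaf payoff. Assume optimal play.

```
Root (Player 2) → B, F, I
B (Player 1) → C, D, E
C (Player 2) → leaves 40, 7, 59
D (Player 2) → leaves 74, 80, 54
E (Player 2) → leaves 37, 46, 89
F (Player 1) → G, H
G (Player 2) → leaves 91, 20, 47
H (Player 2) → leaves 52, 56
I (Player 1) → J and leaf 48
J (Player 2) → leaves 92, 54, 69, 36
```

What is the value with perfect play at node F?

52

G: min(91, 20, 47) = 20
H: min(52, 56) = 52
F: max(20, 52) = 52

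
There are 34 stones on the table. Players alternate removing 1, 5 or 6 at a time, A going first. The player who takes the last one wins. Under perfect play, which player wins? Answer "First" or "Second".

Positions where the player to move wins (W) vs loses (L):
i:   0  1  2  3  4  5  6  7  8  9 10 11 12 13 14 15 16 17 18 19 20 21 22 23 24 25 26 27 28 29 30 31 32 33 34
     L  W  L  W  L  W  W  W  W  W  W  L  W  L  W  L  W  W  W  W  W  W  L  W  L  W  L  W  W  W  W  W  W  L  W
Position 34 is W, so the first player wins.

First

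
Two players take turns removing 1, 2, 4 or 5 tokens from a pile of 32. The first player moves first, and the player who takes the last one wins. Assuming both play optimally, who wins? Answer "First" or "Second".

First

i:   0  1  2  3  4  5  6  7  8  9 10 11 12 13 14 15 16 17 18 19 20 21 22 23 24 25 26 27 28 29 30 31 32
     L  W  W  L  W  W  L  W  W  L  W  W  L  W  W  L  W  W  L  W  W  L  W  W  L  W  W  L  W  W  L  W  W
Position 32 is W, so the first player wins.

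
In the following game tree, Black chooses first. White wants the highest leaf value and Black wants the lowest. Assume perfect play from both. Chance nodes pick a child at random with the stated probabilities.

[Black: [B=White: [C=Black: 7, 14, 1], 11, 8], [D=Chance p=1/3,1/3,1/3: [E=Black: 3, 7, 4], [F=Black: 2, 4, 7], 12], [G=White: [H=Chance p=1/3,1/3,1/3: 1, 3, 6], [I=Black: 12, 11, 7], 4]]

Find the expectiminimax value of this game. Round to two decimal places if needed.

5.67

C (Black): min(7, 14, 1) = 1
B (White): max(1, 11, 8) = 11
E (Black): min(3, 7, 4) = 3
F (Black): min(2, 4, 7) = 2
D (Chance): 1/3·3 + 1/3·2 + 1/3·12 = 5.67
H (Chance): 1/3·1 + 1/3·3 + 1/3·6 = 3.33
I (Black): min(12, 11, 7) = 7
G (White): max(3.33, 7, 4) = 7
Root (Black): min(11, 5.67, 7) = 5.67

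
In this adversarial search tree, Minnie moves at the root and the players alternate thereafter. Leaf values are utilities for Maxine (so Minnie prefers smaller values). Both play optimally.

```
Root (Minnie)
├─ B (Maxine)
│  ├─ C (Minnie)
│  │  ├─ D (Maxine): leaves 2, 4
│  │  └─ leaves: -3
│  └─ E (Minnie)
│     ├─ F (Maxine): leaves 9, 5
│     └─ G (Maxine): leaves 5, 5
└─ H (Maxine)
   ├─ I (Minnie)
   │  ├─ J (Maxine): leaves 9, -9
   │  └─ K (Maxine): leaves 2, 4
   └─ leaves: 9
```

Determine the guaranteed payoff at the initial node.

D (Maxine): max(2, 4) = 4
C (Minnie): min(4, -3) = -3
F (Maxine): max(9, 5) = 9
G (Maxine): max(5, 5) = 5
E (Minnie): min(9, 5) = 5
B (Maxine): max(-3, 5) = 5
J (Maxine): max(9, -9) = 9
K (Maxine): max(2, 4) = 4
I (Minnie): min(9, 4) = 4
H (Maxine): max(4, 9) = 9
Root (Minnie): min(5, 9) = 5

5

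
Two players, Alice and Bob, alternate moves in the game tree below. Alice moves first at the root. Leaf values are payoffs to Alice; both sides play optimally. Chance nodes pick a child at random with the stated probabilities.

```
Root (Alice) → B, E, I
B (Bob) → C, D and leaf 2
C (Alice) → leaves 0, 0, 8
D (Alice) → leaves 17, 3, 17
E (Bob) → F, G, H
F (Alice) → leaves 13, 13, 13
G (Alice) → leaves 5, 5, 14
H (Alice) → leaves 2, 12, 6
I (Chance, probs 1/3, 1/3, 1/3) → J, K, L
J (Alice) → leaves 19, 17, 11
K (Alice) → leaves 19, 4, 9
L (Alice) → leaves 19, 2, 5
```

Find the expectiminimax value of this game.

C (Alice): max(0, 0, 8) = 8
D (Alice): max(17, 3, 17) = 17
B (Bob): min(8, 17, 2) = 2
F (Alice): max(13, 13, 13) = 13
G (Alice): max(5, 5, 14) = 14
H (Alice): max(2, 12, 6) = 12
E (Bob): min(13, 14, 12) = 12
J (Alice): max(19, 17, 11) = 19
K (Alice): max(19, 4, 9) = 19
L (Alice): max(19, 2, 5) = 19
I (Chance): 1/3·19 + 1/3·19 + 1/3·19 = 19
Root (Alice): max(2, 12, 19) = 19

19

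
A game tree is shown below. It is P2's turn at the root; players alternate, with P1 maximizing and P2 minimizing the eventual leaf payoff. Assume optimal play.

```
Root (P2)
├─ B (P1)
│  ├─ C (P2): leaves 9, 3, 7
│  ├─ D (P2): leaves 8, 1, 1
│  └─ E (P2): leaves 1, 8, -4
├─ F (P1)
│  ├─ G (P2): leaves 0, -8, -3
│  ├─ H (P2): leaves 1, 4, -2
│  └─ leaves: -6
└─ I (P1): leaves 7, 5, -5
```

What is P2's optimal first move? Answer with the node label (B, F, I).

F

C (P2): min(9, 3, 7) = 3
D (P2): min(8, 1, 1) = 1
E (P2): min(1, 8, -4) = -4
B (P1): max(3, 1, -4) = 3
G (P2): min(0, -8, -3) = -8
H (P2): min(1, 4, -2) = -2
F (P1): max(-8, -2, -6) = -2
I (P1): max(7, 5, -5) = 7
Root (P2): min(3, -2, 7) = -2
P2 picks the child with the lowest value: F (value -2).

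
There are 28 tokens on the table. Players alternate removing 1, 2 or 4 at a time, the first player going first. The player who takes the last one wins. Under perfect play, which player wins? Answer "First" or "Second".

Compute winning (W) and losing (L) positions by backward induction:
i:   0  1  2  3  4  5  6  7  8  9 10 11 12 13 14 15 16 17 18 19 20 21 22 23 24 25 26 27 28
     L  W  W  L  W  W  L  W  W  L  W  W  L  W  W  L  W  W  L  W  W  L  W  W  L  W  W  L  W
Position 28 is W, so the first player wins.

First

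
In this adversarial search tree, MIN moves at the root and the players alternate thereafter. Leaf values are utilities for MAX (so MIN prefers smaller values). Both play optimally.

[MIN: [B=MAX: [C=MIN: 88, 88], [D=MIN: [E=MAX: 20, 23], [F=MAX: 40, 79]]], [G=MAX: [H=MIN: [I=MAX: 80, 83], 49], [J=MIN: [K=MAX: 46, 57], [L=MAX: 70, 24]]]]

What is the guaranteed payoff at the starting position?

C (MIN): min(88, 88) = 88
E (MAX): max(20, 23) = 23
F (MAX): max(40, 79) = 79
D (MIN): min(23, 79) = 23
B (MAX): max(88, 23) = 88
I (MAX): max(80, 83) = 83
H (MIN): min(83, 49) = 49
K (MAX): max(46, 57) = 57
L (MAX): max(70, 24) = 70
J (MIN): min(57, 70) = 57
G (MAX): max(49, 57) = 57
Root (MIN): min(88, 57) = 57

57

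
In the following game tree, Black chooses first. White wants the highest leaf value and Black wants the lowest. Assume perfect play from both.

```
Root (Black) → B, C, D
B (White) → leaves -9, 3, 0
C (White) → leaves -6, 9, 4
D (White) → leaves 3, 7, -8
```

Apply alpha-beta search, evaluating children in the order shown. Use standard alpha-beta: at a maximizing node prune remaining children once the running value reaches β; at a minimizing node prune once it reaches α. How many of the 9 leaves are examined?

6

B [α=-∞,β=+∞]: v=3
C [α=-∞,β=3]: v=9 after child 2 ≥ β → β-cutoff, skip 1
D [α=-∞,β=3]: v=3 after child 1 ≥ β → β-cutoff, skip 2
Root [α=-∞,β=+∞]: v=3
Leaves evaluated: 6 of 9.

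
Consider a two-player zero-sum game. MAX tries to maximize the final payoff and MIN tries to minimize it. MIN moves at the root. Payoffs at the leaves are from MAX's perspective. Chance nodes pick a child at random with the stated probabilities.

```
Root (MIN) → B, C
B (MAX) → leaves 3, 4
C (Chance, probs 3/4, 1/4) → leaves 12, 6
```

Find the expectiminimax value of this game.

4

B (MAX): max(3, 4) = 4
C (Chance): 3/4·12 + 1/4·6 = 10.5
Root (MIN): min(4, 10.5) = 4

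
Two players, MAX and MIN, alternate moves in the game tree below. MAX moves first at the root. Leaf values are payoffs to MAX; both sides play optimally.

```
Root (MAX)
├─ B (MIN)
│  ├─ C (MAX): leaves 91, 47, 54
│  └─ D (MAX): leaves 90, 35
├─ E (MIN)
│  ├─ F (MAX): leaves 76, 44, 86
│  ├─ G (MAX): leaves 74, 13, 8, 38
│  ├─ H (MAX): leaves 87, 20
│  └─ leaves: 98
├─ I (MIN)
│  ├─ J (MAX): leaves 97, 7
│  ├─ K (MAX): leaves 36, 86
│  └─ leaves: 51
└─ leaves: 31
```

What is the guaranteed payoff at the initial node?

C (MAX): max(91, 47, 54) = 91
D (MAX): max(90, 35) = 90
B (MIN): min(91, 90) = 90
F (MAX): max(76, 44, 86) = 86
G (MAX): max(74, 13, 8, 38) = 74
H (MAX): max(87, 20) = 87
E (MIN): min(86, 74, 87, 98) = 74
J (MAX): max(97, 7) = 97
K (MAX): max(36, 86) = 86
I (MIN): min(97, 86, 51) = 51
Root (MAX): max(90, 74, 51, 31) = 90

90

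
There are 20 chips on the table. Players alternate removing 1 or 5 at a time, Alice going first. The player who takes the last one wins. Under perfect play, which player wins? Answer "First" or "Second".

Second

i:   0  1  2  3  4  5  6  7  8  9 10 11 12 13 14 15 16 17 18 19 20
     L  W  L  W  L  W  L  W  L  W  L  W  L  W  L  W  L  W  L  W  L
Position 20 is L, so the second player wins.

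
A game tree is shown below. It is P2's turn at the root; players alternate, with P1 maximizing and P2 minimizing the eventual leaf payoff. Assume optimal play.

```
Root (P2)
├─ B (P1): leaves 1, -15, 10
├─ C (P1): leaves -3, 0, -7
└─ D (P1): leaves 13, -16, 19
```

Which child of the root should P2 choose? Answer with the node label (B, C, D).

C

B (P1): max(1, -15, 10) = 10
C (P1): max(-3, 0, -7) = 0
D (P1): max(13, -16, 19) = 19
Root (P2): min(10, 0, 19) = 0
P2 picks the child with the lowest value: C (value 0).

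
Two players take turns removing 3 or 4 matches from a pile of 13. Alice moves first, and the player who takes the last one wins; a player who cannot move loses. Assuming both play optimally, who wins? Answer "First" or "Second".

First

i:   0  1  2  3  4  5  6  7  8  9 10 11 12 13
     L  L  L  W  W  W  W  L  L  L  W  W  W  W
Position 13 is W, so the first player wins.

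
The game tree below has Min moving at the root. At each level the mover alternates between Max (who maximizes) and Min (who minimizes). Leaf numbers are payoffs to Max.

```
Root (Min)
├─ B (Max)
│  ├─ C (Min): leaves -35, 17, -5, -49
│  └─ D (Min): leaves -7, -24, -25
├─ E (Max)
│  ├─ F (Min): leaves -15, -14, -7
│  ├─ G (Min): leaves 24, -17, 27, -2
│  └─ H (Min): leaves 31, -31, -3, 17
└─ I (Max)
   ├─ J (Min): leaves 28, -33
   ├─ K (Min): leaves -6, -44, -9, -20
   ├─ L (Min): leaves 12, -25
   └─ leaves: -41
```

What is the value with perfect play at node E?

F: min(-15, -14, -7) = -15
G: min(24, -17, 27, -2) = -17
H: min(31, -31, -3, 17) = -31
E: max(-15, -17, -31) = -15

-15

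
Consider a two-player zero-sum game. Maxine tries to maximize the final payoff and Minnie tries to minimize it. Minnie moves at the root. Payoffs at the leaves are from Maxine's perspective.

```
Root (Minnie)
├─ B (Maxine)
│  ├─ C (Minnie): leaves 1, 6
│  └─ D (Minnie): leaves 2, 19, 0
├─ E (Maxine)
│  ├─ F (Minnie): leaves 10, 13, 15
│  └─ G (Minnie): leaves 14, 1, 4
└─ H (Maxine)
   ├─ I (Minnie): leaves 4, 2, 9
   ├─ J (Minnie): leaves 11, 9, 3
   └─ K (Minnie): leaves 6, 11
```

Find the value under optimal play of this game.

1

C (Minnie): min(1, 6) = 1
D (Minnie): min(2, 19, 0) = 0
B (Maxine): max(1, 0) = 1
F (Minnie): min(10, 13, 15) = 10
G (Minnie): min(14, 1, 4) = 1
E (Maxine): max(10, 1) = 10
I (Minnie): min(4, 2, 9) = 2
J (Minnie): min(11, 9, 3) = 3
K (Minnie): min(6, 11) = 6
H (Maxine): max(2, 3, 6) = 6
Root (Minnie): min(1, 10, 6) = 1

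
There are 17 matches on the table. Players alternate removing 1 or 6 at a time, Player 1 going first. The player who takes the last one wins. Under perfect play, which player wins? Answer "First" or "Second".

First

Positions where the player to move wins (W) vs loses (L):
i:   0  1  2  3  4  5  6  7  8  9 10 11 12 13 14 15 16 17
     L  W  L  W  L  W  W  L  W  L  W  L  W  W  L  W  L  W
Position 17 is W, so the first player wins.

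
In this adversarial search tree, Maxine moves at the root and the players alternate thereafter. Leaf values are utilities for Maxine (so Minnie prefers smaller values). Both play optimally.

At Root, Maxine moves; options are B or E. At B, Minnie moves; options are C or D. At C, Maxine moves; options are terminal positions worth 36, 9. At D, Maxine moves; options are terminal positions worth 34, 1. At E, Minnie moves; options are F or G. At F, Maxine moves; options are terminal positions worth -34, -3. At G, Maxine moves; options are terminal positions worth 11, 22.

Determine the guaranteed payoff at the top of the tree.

34

C (Maxine): max(36, 9) = 36
D (Maxine): max(34, 1) = 34
B (Minnie): min(36, 34) = 34
F (Maxine): max(-34, -3) = -3
G (Maxine): max(11, 22) = 22
E (Minnie): min(-3, 22) = -3
Root (Maxine): max(34, -3) = 34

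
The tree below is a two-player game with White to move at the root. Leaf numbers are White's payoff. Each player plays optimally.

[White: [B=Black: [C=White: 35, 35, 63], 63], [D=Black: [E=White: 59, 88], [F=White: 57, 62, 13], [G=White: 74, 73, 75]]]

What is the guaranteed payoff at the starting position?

63

C (White): max(35, 35, 63) = 63
B (Black): min(63, 63) = 63
E (White): max(59, 88) = 88
F (White): max(57, 62, 13) = 62
G (White): max(74, 73, 75) = 75
D (Black): min(88, 62, 75) = 62
Root (White): max(63, 62) = 63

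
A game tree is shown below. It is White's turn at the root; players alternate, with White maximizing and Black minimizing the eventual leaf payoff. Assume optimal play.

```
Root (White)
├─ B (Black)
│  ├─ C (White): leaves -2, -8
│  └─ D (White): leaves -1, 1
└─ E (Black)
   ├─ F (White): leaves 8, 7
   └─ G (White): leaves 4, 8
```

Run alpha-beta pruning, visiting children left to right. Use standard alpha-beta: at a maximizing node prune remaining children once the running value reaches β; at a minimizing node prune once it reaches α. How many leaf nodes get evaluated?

C [α=-∞,β=+∞]: v=-2
D [α=-∞,β=-2]: v=-1 after child 1 ≥ β → β-cutoff, skip 1
B [α=-∞,β=+∞]: v=-2
F [α=-2,β=+∞]: v=8
G [α=-2,β=8]: v=8
E [α=-2,β=+∞]: v=8
Root [α=-∞,β=+∞]: v=8
Leaves evaluated: 7 of 8.

7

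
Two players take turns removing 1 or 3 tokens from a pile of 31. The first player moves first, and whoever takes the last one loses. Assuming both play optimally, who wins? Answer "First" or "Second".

Second

Positions where the player to move wins (W) vs loses (L):
i:   0  1  2  3  4  5  6  7  8  9 10 11 12 13 14 15 16 17 18 19 20 21 22 23 24 25 26 27 28 29 30 31
     W  L  W  L  W  L  W  L  W  L  W  L  W  L  W  L  W  L  W  L  W  L  W  L  W  L  W  L  W  L  W  L
Position 31 is L, so the second player wins.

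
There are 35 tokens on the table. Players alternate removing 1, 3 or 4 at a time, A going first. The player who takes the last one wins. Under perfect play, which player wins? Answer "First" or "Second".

Compute winning (W) and losing (L) positions by backward induction:
i:   0  1  2  3  4  5  6  7  8  9 10 11 12 13 14 15 16 17 18 19 20 21 22 23 24 25 26 27 28 29 30 31 32 33 34 35
     L  W  L  W  W  W  W  L  W  L  W  W  W  W  L  W  L  W  W  W  W  L  W  L  W  W  W  W  L  W  L  W  W  W  W  L
Position 35 is L, so the second player wins.

Second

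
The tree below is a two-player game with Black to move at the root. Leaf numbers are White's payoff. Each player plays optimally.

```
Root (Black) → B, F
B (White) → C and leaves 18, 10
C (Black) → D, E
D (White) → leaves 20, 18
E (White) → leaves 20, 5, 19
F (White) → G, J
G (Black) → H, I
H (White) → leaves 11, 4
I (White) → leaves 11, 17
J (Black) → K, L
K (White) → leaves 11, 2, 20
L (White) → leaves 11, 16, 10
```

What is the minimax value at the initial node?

D (White): max(20, 18) = 20
E (White): max(20, 5, 19) = 20
C (Black): min(20, 20) = 20
B (White): max(20, 18, 10) = 20
H (White): max(11, 4) = 11
I (White): max(11, 17) = 17
G (Black): min(11, 17) = 11
K (White): max(11, 2, 20) = 20
L (White): max(11, 16, 10) = 16
J (Black): min(20, 16) = 16
F (White): max(11, 16) = 16
Root (Black): min(20, 16) = 16

16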